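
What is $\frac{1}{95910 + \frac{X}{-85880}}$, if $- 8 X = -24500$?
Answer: $\frac{34352}{3294699095} \approx 1.0426 \cdot 10^{-5}$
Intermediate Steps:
$X = \frac{6125}{2}$ ($X = \left(- \frac{1}{8}\right) \left(-24500\right) = \frac{6125}{2} \approx 3062.5$)
$\frac{1}{95910 + \frac{X}{-85880}} = \frac{1}{95910 + \frac{6125}{2 \left(-85880\right)}} = \frac{1}{95910 + \frac{6125}{2} \left(- \frac{1}{85880}\right)} = \frac{1}{95910 - \frac{1225}{34352}} = \frac{1}{\frac{3294699095}{34352}} = \frac{34352}{3294699095}$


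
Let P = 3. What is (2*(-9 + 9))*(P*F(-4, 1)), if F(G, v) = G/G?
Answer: 0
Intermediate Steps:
F(G, v) = 1
(2*(-9 + 9))*(P*F(-4, 1)) = (2*(-9 + 9))*(3*1) = (2*0)*3 = 0*3 = 0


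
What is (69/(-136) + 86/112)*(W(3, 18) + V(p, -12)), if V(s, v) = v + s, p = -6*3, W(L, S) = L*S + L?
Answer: 837/119 ≈ 7.0336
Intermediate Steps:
W(L, S) = L + L*S
p = -18
V(s, v) = s + v
(69/(-136) + 86/112)*(W(3, 18) + V(p, -12)) = (69/(-136) + 86/112)*(3*(1 + 18) + (-18 - 12)) = (69*(-1/136) + 86*(1/112))*(3*19 - 30) = (-69/136 + 43/56)*(57 - 30) = (31/119)*27 = 837/119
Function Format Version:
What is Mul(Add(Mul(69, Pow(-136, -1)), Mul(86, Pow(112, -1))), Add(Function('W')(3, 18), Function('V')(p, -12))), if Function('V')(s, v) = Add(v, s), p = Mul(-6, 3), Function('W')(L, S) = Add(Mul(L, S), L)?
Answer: Rational(837, 119) ≈ 7.0336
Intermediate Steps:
Function('W')(L, S) = Add(L, Mul(L, S))
p = -18
Function('V')(s, v) = Add(s, v)
Mul(Add(Mul(69, Pow(-136, -1)), Mul(86, Pow(112, -1))), Add(Function('W')(3, 18), Function('V')(p, -12))) = Mul(Add(Mul(69, Pow(-136, -1)), Mul(86, Pow(112, -1))), Add(Mul(3, Add(1, 18)), Add(-18, -12))) = Mul(Add(Mul(69, Rational(-1, 136)), Mul(86, Rational(1, 112))), Add(Mul(3, 19), -30)) = Mul(Add(Rational(-69, 136), Rational(43, 56)), Add(57, -30)) = Mul(Rational(31, 119), 27) = Rational(837, 119)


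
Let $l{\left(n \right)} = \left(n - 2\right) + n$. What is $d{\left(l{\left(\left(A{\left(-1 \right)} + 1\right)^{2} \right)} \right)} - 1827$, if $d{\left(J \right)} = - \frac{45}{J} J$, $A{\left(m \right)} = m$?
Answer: $-1872$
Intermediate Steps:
$l{\left(n \right)} = -2 + 2 n$ ($l{\left(n \right)} = \left(-2 + n\right) + n = -2 + 2 n$)
$d{\left(J \right)} = -45$
$d{\left(l{\left(\left(A{\left(-1 \right)} + 1\right)^{2} \right)} \right)} - 1827 = -45 - 1827 = -1872$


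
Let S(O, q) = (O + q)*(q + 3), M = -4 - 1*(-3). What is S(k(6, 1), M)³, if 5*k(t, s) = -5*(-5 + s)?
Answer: 216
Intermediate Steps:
k(t, s) = 5 - s (k(t, s) = (-5*(-5 + s))/5 = (25 - 5*s)/5 = 5 - s)
M = -1 (M = -4 + 3 = -1)
S(O, q) = (3 + q)*(O + q) (S(O, q) = (O + q)*(3 + q) = (3 + q)*(O + q))
S(k(6, 1), M)³ = ((-1)² + 3*(5 - 1*1) + 3*(-1) + (5 - 1*1)*(-1))³ = (1 + 3*(5 - 1) - 3 + (5 - 1)*(-1))³ = (1 + 3*4 - 3 + 4*(-1))³ = (1 + 12 - 3 - 4)³ = 6³ = 216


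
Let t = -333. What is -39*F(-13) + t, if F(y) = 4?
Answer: -489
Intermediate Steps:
-39*F(-13) + t = -39*4 - 333 = -156 - 333 = -489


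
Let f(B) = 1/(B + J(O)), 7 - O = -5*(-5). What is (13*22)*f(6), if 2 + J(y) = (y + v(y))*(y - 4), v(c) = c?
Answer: 143/398 ≈ 0.35930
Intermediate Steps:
O = -18 (O = 7 - (-5)*(-5) = 7 - 1*25 = 7 - 25 = -18)
J(y) = -2 + 2*y*(-4 + y) (J(y) = -2 + (y + y)*(y - 4) = -2 + (2*y)*(-4 + y) = -2 + 2*y*(-4 + y))
f(B) = 1/(790 + B) (f(B) = 1/(B + (-2 - 8*(-18) + 2*(-18)²)) = 1/(B + (-2 + 144 + 2*324)) = 1/(B + (-2 + 144 + 648)) = 1/(B + 790) = 1/(790 + B))
(13*22)*f(6) = (13*22)/(790 + 6) = 286/796 = 286*(1/796) = 143/398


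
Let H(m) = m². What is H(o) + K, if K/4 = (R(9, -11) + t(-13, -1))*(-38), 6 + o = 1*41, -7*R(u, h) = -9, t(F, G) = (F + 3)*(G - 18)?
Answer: -194953/7 ≈ -27850.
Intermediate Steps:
t(F, G) = (-18 + G)*(3 + F) (t(F, G) = (3 + F)*(-18 + G) = (-18 + G)*(3 + F))
R(u, h) = 9/7 (R(u, h) = -⅐*(-9) = 9/7)
o = 35 (o = -6 + 1*41 = -6 + 41 = 35)
K = -203528/7 (K = 4*((9/7 + (-54 - 18*(-13) + 3*(-1) - 13*(-1)))*(-38)) = 4*((9/7 + (-54 + 234 - 3 + 13))*(-38)) = 4*((9/7 + 190)*(-38)) = 4*((1339/7)*(-38)) = 4*(-50882/7) = -203528/7 ≈ -29075.)
H(o) + K = 35² - 203528/7 = 1225 - 203528/7 = -194953/7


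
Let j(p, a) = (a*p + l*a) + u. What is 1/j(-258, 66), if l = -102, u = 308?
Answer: -1/23452 ≈ -4.2640e-5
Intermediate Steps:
j(p, a) = 308 - 102*a + a*p (j(p, a) = (a*p - 102*a) + 308 = (-102*a + a*p) + 308 = 308 - 102*a + a*p)
1/j(-258, 66) = 1/(308 - 102*66 + 66*(-258)) = 1/(308 - 6732 - 17028) = 1/(-23452) = -1/23452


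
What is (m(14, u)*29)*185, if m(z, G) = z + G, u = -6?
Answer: 42920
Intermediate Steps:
m(z, G) = G + z
(m(14, u)*29)*185 = ((-6 + 14)*29)*185 = (8*29)*185 = 232*185 = 42920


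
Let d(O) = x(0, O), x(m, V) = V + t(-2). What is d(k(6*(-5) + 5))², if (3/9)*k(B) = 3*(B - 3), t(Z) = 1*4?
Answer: 61504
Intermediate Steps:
t(Z) = 4
k(B) = -27 + 9*B (k(B) = 3*(3*(B - 3)) = 3*(3*(-3 + B)) = 3*(-9 + 3*B) = -27 + 9*B)
x(m, V) = 4 + V (x(m, V) = V + 4 = 4 + V)
d(O) = 4 + O
d(k(6*(-5) + 5))² = (4 + (-27 + 9*(6*(-5) + 5)))² = (4 + (-27 + 9*(-30 + 5)))² = (4 + (-27 + 9*(-25)))² = (4 + (-27 - 225))² = (4 - 252)² = (-248)² = 61504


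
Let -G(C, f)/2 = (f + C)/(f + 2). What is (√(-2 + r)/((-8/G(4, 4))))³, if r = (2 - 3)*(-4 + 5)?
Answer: -I*√3/9 ≈ -0.19245*I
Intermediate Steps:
r = -1 (r = -1*1 = -1)
G(C, f) = -2*(C + f)/(2 + f) (G(C, f) = -2*(f + C)/(f + 2) = -2*(C + f)/(2 + f))
(√(-2 + r)/((-8/G(4, 4))))³ = (√(-2 - 1)/((-8*(2 + 4)/(2*(-1*4 - 1*4)))))³ = (√(-3)/((-8*3/(-4 - 4))))³ = ((I*√3)/((-8/(2*(⅙)*(-8)))))³ = ((I*√3)/((-8/(-8/3))))³ = ((I*√3)/((-8*(-3/8))))³ = ((I*√3)/3)³ = ((I*√3)*(⅓))³ = (I*√3/3)³ = -I*√3/9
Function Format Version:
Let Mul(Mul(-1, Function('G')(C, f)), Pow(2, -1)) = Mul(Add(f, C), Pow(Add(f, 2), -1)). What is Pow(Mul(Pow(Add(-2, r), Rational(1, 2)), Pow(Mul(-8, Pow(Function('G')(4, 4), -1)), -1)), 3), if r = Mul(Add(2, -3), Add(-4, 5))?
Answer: Mul(Rational(-1, 9), I, Pow(3, Rational(1, 2))) ≈ Mul(-0.19245, I)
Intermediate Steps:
r = -1 (r = Mul(-1, 1) = -1)
Function('G')(C, f) = Mul(-2, Pow(Add(2, f), -1), Add(C, f)) (Function('G')(C, f) = Mul(-2, Mul(Add(f, C), Pow(Add(f, 2), -1))) = Mul(-2, Mul(Add(C, f), Pow(Add(2, f), -1))) = Mul(-2, Mul(Pow(Add(2, f), -1), Add(C, f))) = Mul(-2, Pow(Add(2, f), -1), Add(C, f)))
Pow(Mul(Pow(Add(-2, r), Rational(1, 2)), Pow(Mul(-8, Pow(Function('G')(4, 4), -1)), -1)), 3) = Pow(Mul(Pow(Add(-2, -1), Rational(1, 2)), Pow(Mul(-8, Pow(Mul(2, Pow(Add(2, 4), -1), Add(Mul(-1, 4), Mul(-1, 4))), -1)), -1)), 3) = Pow(Mul(Pow(-3, Rational(1, 2)), Pow(Mul(-8, Pow(Mul(2, Pow(6, -1), Add(-4, -4)), -1)), -1)), 3) = Pow(Mul(Mul(I, Pow(3, Rational(1, 2))), Pow(Mul(-8, Pow(Mul(2, Rational(1, 6), -8), -1)), -1)), 3) = Pow(Mul(Mul(I, Pow(3, Rational(1, 2))), Pow(Mul(-8, Pow(Rational(-8, 3), -1)), -1)), 3) = Pow(Mul(Mul(I, Pow(3, Rational(1, 2))), Pow(Mul(-8, Rational(-3, 8)), -1)), 3) = Pow(Mul(Mul(I, Pow(3, Rational(1, 2))), Pow(3, -1)), 3) = Pow(Mul(Mul(I, Pow(3, Rational(1, 2))), Rational(1, 3)), 3) = Pow(Mul(Rational(1, 3), I, Pow(3, Rational(1, 2))), 3) = Mul(Rational(-1, 9), I, Pow(3, Rational(1, 2)))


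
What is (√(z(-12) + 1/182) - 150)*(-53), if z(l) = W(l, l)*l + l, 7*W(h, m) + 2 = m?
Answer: 7950 - 53*√397670/182 ≈ 7766.4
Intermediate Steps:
W(h, m) = -2/7 + m/7
z(l) = l + l*(-2/7 + l/7) (z(l) = (-2/7 + l/7)*l + l = l*(-2/7 + l/7) + l = l + l*(-2/7 + l/7))
(√(z(-12) + 1/182) - 150)*(-53) = (√((⅐)*(-12)*(5 - 12) + 1/182) - 150)*(-53) = (√((⅐)*(-12)*(-7) + 1/182) - 150)*(-53) = (√(12 + 1/182) - 150)*(-53) = (√(2185/182) - 150)*(-53) = (√397670/182 - 150)*(-53) = (-150 + √397670/182)*(-53) = 7950 - 53*√397670/182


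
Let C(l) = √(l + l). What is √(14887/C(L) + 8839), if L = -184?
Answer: √(18703324 - 342401*I*√23)/46 ≈ 94.106 - 4.1232*I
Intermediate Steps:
C(l) = √2*√l (C(l) = √(2*l) = √2*√l)
√(14887/C(L) + 8839) = √(14887/((√2*√(-184))) + 8839) = √(14887/((√2*(2*I*√46))) + 8839) = √(14887/((4*I*√23)) + 8839) = √(14887*(-I*√23/92) + 8839) = √(-14887*I*√23/92 + 8839) = √(8839 - 14887*I*√23/92)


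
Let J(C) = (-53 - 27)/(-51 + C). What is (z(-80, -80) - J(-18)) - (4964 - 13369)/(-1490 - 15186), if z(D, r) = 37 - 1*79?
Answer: -50241073/1150644 ≈ -43.663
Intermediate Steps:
z(D, r) = -42 (z(D, r) = 37 - 79 = -42)
J(C) = -80/(-51 + C)
(z(-80, -80) - J(-18)) - (4964 - 13369)/(-1490 - 15186) = (-42 - (-80)/(-51 - 18)) - (4964 - 13369)/(-1490 - 15186) = (-42 - (-80)/(-69)) - (-8405)/(-16676) = (-42 - (-80)*(-1)/69) - (-8405)*(-1)/16676 = (-42 - 1*80/69) - 1*8405/16676 = (-42 - 80/69) - 8405/16676 = -2978/69 - 8405/16676 = -50241073/1150644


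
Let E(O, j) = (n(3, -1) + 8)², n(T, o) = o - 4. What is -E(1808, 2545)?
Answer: -9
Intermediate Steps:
n(T, o) = -4 + o
E(O, j) = 9 (E(O, j) = ((-4 - 1) + 8)² = (-5 + 8)² = 3² = 9)
-E(1808, 2545) = -1*9 = -9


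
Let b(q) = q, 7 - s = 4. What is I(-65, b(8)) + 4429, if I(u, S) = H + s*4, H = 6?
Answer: 4447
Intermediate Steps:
s = 3 (s = 7 - 1*4 = 7 - 4 = 3)
I(u, S) = 18 (I(u, S) = 6 + 3*4 = 6 + 12 = 18)
I(-65, b(8)) + 4429 = 18 + 4429 = 4447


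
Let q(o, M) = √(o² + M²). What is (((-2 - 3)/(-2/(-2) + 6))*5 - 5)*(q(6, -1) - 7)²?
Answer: -5160/7 + 120*√37 ≈ -7.2113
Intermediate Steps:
q(o, M) = √(M² + o²)
(((-2 - 3)/(-2/(-2) + 6))*5 - 5)*(q(6, -1) - 7)² = (((-2 - 3)/(-2/(-2) + 6))*5 - 5)*(√((-1)² + 6²) - 7)² = (-5/(-2*(-½) + 6)*5 - 5)*(√(1 + 36) - 7)² = (-5/(1 + 6)*5 - 5)*(√37 - 7)² = (-5/7*5 - 5)*(-7 + √37)² = (-25/7 - 5)*(-7 + √37)² = -60*(-7 + √37)²/7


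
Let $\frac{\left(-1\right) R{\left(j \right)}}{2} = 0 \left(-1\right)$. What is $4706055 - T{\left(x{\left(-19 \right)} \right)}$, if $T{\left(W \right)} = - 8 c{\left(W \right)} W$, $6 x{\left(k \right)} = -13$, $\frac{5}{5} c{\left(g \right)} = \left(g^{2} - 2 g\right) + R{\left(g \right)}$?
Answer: $\frac{127059260}{27} \approx 4.7059 \cdot 10^{6}$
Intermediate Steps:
$R{\left(j \right)} = 0$ ($R{\left(j \right)} = - 2 \cdot 0 \left(-1\right) = \left(-2\right) 0 = 0$)
$c{\left(g \right)} = g^{2} - 2 g$ ($c{\left(g \right)} = \left(g^{2} - 2 g\right) + 0 = g^{2} - 2 g$)
$x{\left(k \right)} = - \frac{13}{6}$ ($x{\left(k \right)} = \frac{1}{6} \left(-13\right) = - \frac{13}{6}$)
$T{\left(W \right)} = - 8 W^{2} \left(-2 + W\right)$ ($T{\left(W \right)} = - 8 W \left(-2 + W\right) W = - 8 W^{2} \left(-2 + W\right)$)
$4706055 - T{\left(x{\left(-19 \right)} \right)} = 4706055 - 8 \left(- \frac{13}{6}\right)^{2} \left(2 - - \frac{13}{6}\right) = 4706055 - 8 \cdot \frac{169}{36} \left(2 + \frac{13}{6}\right) = 4706055 - 8 \cdot \frac{169}{36} \cdot \frac{25}{6} = 4706055 - \frac{4225}{27} = \frac{127059260}{27}$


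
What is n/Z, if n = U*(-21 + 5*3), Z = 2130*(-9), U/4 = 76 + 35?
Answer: 148/1065 ≈ 0.13897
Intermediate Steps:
U = 444 (U = 4*(76 + 35) = 4*111 = 444)
Z = -19170
n = -2664 (n = 444*(-21 + 5*3) = 444*(-21 + 15) = 444*(-6) = -2664)
n/Z = -2664/(-19170) = -2664*(-1/19170) = 148/1065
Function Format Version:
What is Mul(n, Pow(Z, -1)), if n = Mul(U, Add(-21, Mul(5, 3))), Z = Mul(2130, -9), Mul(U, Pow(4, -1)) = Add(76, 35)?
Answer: Rational(148, 1065) ≈ 0.13897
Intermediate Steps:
U = 444 (U = Mul(4, Add(76, 35)) = Mul(4, 111) = 444)
Z = -19170
n = -2664 (n = Mul(444, Add(-21, Mul(5, 3))) = Mul(444, Add(-21, 15)) = Mul(444, -6) = -2664)
Mul(n, Pow(Z, -1)) = Mul(-2664, Pow(-19170, -1)) = Mul(-2664, Rational(-1, 19170)) = Rational(148, 1065)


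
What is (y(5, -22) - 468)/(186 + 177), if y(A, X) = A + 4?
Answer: -153/121 ≈ -1.2645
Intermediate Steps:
y(A, X) = 4 + A
(y(5, -22) - 468)/(186 + 177) = ((4 + 5) - 468)/(186 + 177) = (9 - 468)/363 = -459*1/363 = -153/121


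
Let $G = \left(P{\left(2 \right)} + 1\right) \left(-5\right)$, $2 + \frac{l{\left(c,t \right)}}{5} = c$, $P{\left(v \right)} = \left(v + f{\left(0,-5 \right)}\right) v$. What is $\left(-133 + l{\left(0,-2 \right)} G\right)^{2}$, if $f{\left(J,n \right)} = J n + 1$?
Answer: $47089$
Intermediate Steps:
$f{\left(J,n \right)} = 1 + J n$
$P{\left(v \right)} = v \left(1 + v\right)$ ($P{\left(v \right)} = \left(v + \left(1 + 0 \left(-5\right)\right)\right) v = \left(v + \left(1 + 0\right)\right) v = \left(v + 1\right) v = \left(1 + v\right) v = v \left(1 + v\right)$)
$l{\left(c,t \right)} = -10 + 5 c$
$G = -35$ ($G = \left(2 \left(1 + 2\right) + 1\right) \left(-5\right) = \left(2 \cdot 3 + 1\right) \left(-5\right) = \left(6 + 1\right) \left(-5\right) = 7 \left(-5\right) = -35$)
$\left(-133 + l{\left(0,-2 \right)} G\right)^{2} = \left(-133 + \left(-10 + 5 \cdot 0\right) \left(-35\right)\right)^{2} = \left(-133 + \left(-10 + 0\right) \left(-35\right)\right)^{2} = \left(-133 - -350\right)^{2} = \left(-133 + 350\right)^{2} = 217^{2} = 47089$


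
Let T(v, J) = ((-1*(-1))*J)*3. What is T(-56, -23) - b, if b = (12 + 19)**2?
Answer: -1030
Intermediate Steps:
b = 961 (b = 31**2 = 961)
T(v, J) = 3*J (T(v, J) = (1*J)*3 = J*3 = 3*J)
T(-56, -23) - b = 3*(-23) - 1*961 = -69 - 961 = -1030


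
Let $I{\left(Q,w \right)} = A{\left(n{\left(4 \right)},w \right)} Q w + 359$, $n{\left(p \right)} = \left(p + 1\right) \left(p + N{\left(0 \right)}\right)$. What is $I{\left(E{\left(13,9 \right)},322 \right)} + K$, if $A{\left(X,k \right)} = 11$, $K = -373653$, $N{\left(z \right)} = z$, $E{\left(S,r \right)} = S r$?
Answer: $41120$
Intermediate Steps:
$n{\left(p \right)} = p \left(1 + p\right)$ ($n{\left(p \right)} = \left(p + 1\right) \left(p + 0\right) = \left(1 + p\right) p = p \left(1 + p\right)$)
$I{\left(Q,w \right)} = 359 + 11 Q w$ ($I{\left(Q,w \right)} = 11 Q w + 359 = 359 + 11 Q w$)
$I{\left(E{\left(13,9 \right)},322 \right)} + K = \left(359 + 11 \cdot 13 \cdot 9 \cdot 322\right) - 373653 = \left(359 + 11 \cdot 117 \cdot 322\right) - 373653 = \left(359 + 414414\right) - 373653 = 414773 - 373653 = 41120$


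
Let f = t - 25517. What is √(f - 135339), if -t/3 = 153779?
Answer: I*√622193 ≈ 788.79*I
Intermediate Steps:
t = -461337 (t = -3*153779 = -461337)
f = -486854 (f = -461337 - 25517 = -486854)
√(f - 135339) = √(-486854 - 135339) = √(-622193) = I*√622193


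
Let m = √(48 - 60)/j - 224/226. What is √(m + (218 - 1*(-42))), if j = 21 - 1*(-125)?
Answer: √(17624516436 + 932137*I*√3)/8249 ≈ 16.094 + 0.00073714*I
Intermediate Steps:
j = 146 (j = 21 + 125 = 146)
m = -112/113 + I*√3/73 (m = √(48 - 60)/146 - 224/226 = √(-12)*(1/146) - 224*1/226 = (2*I*√3)*(1/146) - 112/113 = I*√3/73 - 112/113 = -112/113 + I*√3/73 ≈ -0.99115 + 0.023727*I)
√(m + (218 - 1*(-42))) = √((-112/113 + I*√3/73) + (218 - 1*(-42))) = √((-112/113 + I*√3/73) + (218 + 42)) = √((-112/113 + I*√3/73) + 260) = √(29268/113 + I*√3/73)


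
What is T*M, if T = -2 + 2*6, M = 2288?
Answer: 22880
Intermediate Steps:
T = 10 (T = -2 + 12 = 10)
T*M = 10*2288 = 22880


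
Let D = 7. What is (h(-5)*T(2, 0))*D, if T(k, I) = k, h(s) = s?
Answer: -70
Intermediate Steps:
(h(-5)*T(2, 0))*D = -5*2*7 = -10*7 = -70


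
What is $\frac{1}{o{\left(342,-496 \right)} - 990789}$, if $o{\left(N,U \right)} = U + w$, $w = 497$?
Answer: $- \frac{1}{990788} \approx -1.0093 \cdot 10^{-6}$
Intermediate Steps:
$o{\left(N,U \right)} = 497 + U$ ($o{\left(N,U \right)} = U + 497 = 497 + U$)
$\frac{1}{o{\left(342,-496 \right)} - 990789} = \frac{1}{\left(497 - 496\right) - 990789} = \frac{1}{1 - 990789} = \frac{1}{-990788} = - \frac{1}{990788}$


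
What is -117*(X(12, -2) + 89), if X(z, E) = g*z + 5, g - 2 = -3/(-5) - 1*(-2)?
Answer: -87282/5 ≈ -17456.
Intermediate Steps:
g = 23/5 (g = 2 + (-3/(-5) - 1*(-2)) = 2 + (-3*(-⅕) + 2) = 2 + (⅗ + 2) = 2 + 13/5 = 23/5 ≈ 4.6000)
X(z, E) = 5 + 23*z/5 (X(z, E) = 23*z/5 + 5 = 5 + 23*z/5)
-117*(X(12, -2) + 89) = -117*((5 + (23/5)*12) + 89) = -117*((5 + 276/5) + 89) = -117*(301/5 + 89) = -117*746/5 = -87282/5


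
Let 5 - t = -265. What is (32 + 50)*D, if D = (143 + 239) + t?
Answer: 53464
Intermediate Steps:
t = 270 (t = 5 - 1*(-265) = 5 + 265 = 270)
D = 652 (D = (143 + 239) + 270 = 382 + 270 = 652)
(32 + 50)*D = (32 + 50)*652 = 82*652 = 53464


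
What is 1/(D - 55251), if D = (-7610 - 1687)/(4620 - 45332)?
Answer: -40712/2249369415 ≈ -1.8099e-5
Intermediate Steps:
D = 9297/40712 (D = -9297/(-40712) = -9297*(-1/40712) = 9297/40712 ≈ 0.22836)
1/(D - 55251) = 1/(9297/40712 - 55251) = 1/(-2249369415/40712) = -40712/2249369415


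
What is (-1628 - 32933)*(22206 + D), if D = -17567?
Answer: -160328479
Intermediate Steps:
(-1628 - 32933)*(22206 + D) = (-1628 - 32933)*(22206 - 17567) = -34561*4639 = -160328479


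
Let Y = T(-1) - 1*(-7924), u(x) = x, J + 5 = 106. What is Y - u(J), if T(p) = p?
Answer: 7822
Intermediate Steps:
J = 101 (J = -5 + 106 = 101)
Y = 7923 (Y = -1 - 1*(-7924) = -1 + 7924 = 7923)
Y - u(J) = 7923 - 1*101 = 7923 - 101 = 7822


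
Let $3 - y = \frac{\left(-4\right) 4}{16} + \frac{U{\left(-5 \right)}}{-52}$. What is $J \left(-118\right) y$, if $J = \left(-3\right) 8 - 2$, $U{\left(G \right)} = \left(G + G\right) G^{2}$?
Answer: $-2478$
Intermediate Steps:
$U{\left(G \right)} = 2 G^{3}$ ($U{\left(G \right)} = 2 G G^{2} = 2 G^{3}$)
$J = -26$ ($J = -24 - 2 = -26$)
$y = - \frac{21}{26}$ ($y = 3 - \left(\frac{\left(-4\right) 4}{16} + \frac{2 \left(-5\right)^{3}}{-52}\right) = 3 - \left(\left(-16\right) \frac{1}{16} + 2 \left(-125\right) \left(- \frac{1}{52}\right)\right) = 3 - \left(-1 - - \frac{125}{26}\right) = 3 - \left(-1 + \frac{125}{26}\right) = 3 - \frac{99}{26} = - \frac{21}{26} \approx -0.80769$)
$J \left(-118\right) y = \left(-26\right) \left(-118\right) \left(- \frac{21}{26}\right) = 3068 \left(- \frac{21}{26}\right) = -2478$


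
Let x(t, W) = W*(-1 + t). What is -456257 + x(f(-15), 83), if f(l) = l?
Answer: -457585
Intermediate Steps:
-456257 + x(f(-15), 83) = -456257 + 83*(-1 - 15) = -456257 + 83*(-16) = -456257 - 1328 = -457585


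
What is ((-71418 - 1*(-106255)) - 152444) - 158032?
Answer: -275639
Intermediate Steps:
((-71418 - 1*(-106255)) - 152444) - 158032 = ((-71418 + 106255) - 152444) - 158032 = (34837 - 152444) - 158032 = -117607 - 158032 = -275639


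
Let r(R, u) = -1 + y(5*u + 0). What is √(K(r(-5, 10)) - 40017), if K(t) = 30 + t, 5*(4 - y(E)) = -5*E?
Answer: I*√39934 ≈ 199.83*I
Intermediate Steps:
y(E) = 4 + E (y(E) = 4 - (-1)*E = 4 + E)
r(R, u) = 3 + 5*u (r(R, u) = -1 + (4 + (5*u + 0)) = -1 + (4 + 5*u) = 3 + 5*u)
√(K(r(-5, 10)) - 40017) = √((30 + (3 + 5*10)) - 40017) = √((30 + (3 + 50)) - 40017) = √((30 + 53) - 40017) = √(83 - 40017) = √(-39934) = I*√39934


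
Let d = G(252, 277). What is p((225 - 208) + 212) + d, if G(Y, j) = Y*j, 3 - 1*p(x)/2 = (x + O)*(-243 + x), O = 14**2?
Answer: 81710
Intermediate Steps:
O = 196
p(x) = 6 - 2*(-243 + x)*(196 + x) (p(x) = 6 - 2*(x + 196)*(-243 + x) = 6 - 2*(196 + x)*(-243 + x) = 6 - 2*(-243 + x)*(196 + x))
d = 69804 (d = 252*277 = 69804)
p((225 - 208) + 212) + d = (95262 - 2*((225 - 208) + 212)**2 + 94*((225 - 208) + 212)) + 69804 = (95262 - 2*(17 + 212)**2 + 94*(17 + 212)) + 69804 = (95262 - 2*229**2 + 94*229) + 69804 = (95262 - 2*52441 + 21526) + 69804 = (95262 - 104882 + 21526) + 69804 = 11906 + 69804 = 81710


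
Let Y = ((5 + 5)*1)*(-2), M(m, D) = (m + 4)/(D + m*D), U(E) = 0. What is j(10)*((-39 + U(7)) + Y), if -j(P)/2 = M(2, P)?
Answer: 118/5 ≈ 23.600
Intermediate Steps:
M(m, D) = (4 + m)/(D + D*m)
Y = -20 (Y = (10*1)*(-2) = 10*(-2) = -20)
j(P) = -4/P (j(P) = -2*(4 + 2)/(P*(1 + 2)) = -2*6/(P*3) = -4/P)
j(10)*((-39 + U(7)) + Y) = (-4/10)*((-39 + 0) - 20) = (-4*⅒)*(-39 - 20) = -⅖*(-59) = 118/5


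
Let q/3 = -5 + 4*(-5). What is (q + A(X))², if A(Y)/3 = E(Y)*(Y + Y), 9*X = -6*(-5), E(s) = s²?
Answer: 1755625/81 ≈ 21674.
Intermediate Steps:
X = 10/3 (X = (-6*(-5))/9 = (⅑)*30 = 10/3 ≈ 3.3333)
q = -75 (q = 3*(-5 + 4*(-5)) = 3*(-5 - 20) = 3*(-25) = -75)
A(Y) = 6*Y³ (A(Y) = 3*(Y²*(Y + Y)) = 3*(Y²*(2*Y)) = 3*(2*Y³) = 6*Y³)
(q + A(X))² = (-75 + 6*(10/3)³)² = (-75 + 6*(1000/27))² = (-75 + 2000/9)² = (1325/9)² = 1755625/81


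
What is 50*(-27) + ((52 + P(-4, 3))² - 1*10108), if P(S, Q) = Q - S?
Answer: -7977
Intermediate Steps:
50*(-27) + ((52 + P(-4, 3))² - 1*10108) = 50*(-27) + ((52 + (3 - 1*(-4)))² - 1*10108) = -1350 + ((52 + (3 + 4))² - 10108) = -1350 + ((52 + 7)² - 10108) = -1350 + (59² - 10108) = -1350 + (3481 - 10108) = -1350 - 6627 = -7977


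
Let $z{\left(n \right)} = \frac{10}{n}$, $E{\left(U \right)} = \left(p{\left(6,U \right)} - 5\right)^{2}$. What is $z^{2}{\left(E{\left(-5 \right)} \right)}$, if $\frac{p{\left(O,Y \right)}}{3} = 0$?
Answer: $\frac{4}{25} \approx 0.16$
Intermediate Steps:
$p{\left(O,Y \right)} = 0$ ($p{\left(O,Y \right)} = 3 \cdot 0 = 0$)
$E{\left(U \right)} = 25$ ($E{\left(U \right)} = \left(0 - 5\right)^{2} = \left(-5\right)^{2} = 25$)
$z^{2}{\left(E{\left(-5 \right)} \right)} = \left(\frac{10}{25}\right)^{2} = \left(10 \cdot \frac{1}{25}\right)^{2} = \left(\frac{2}{5}\right)^{2} = \frac{4}{25}$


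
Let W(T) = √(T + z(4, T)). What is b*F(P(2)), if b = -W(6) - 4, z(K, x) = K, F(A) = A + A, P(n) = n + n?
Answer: -32 - 8*√10 ≈ -57.298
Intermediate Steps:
P(n) = 2*n
F(A) = 2*A
W(T) = √(4 + T) (W(T) = √(T + 4) = √(4 + T))
b = -4 - √10 (b = -√(4 + 6) - 4 = -√10 - 4 = -4 - √10 ≈ -7.1623)
b*F(P(2)) = (-4 - √10)*(2*(2*2)) = (-4 - √10)*(2*4) = (-4 - √10)*8 = -32 - 8*√10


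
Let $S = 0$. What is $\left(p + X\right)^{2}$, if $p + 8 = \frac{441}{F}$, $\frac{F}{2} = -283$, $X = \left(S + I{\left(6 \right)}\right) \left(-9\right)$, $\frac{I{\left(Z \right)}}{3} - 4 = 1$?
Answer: $\frac{6622541641}{320356} \approx 20672.0$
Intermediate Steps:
$I{\left(Z \right)} = 15$ ($I{\left(Z \right)} = 12 + 3 \cdot 1 = 12 + 3 = 15$)
$X = -135$ ($X = \left(0 + 15\right) \left(-9\right) = 15 \left(-9\right) = -135$)
$F = -566$ ($F = 2 \left(-283\right) = -566$)
$p = - \frac{4969}{566}$ ($p = -8 + \frac{441}{-566} = -8 + 441 \left(- \frac{1}{566}\right) = -8 - \frac{441}{566} = - \frac{4969}{566} \approx -8.7791$)
$\left(p + X\right)^{2} = \left(- \frac{4969}{566} - 135\right)^{2} = \left(- \frac{81379}{566}\right)^{2} = \frac{6622541641}{320356}$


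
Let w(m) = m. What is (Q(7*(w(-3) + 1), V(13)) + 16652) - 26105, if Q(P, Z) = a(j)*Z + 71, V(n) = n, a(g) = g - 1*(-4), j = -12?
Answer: -9486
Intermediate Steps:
a(g) = 4 + g (a(g) = g + 4 = 4 + g)
Q(P, Z) = 71 - 8*Z (Q(P, Z) = (4 - 12)*Z + 71 = -8*Z + 71 = 71 - 8*Z)
(Q(7*(w(-3) + 1), V(13)) + 16652) - 26105 = ((71 - 8*13) + 16652) - 26105 = ((71 - 104) + 16652) - 26105 = (-33 + 16652) - 26105 = 16619 - 26105 = -9486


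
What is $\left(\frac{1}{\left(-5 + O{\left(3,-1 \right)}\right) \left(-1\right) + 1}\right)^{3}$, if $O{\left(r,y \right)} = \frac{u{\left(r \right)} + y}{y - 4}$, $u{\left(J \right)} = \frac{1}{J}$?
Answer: $\frac{3375}{681472} \approx 0.0049525$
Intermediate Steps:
$O{\left(r,y \right)} = \frac{y + \frac{1}{r}}{-4 + y}$ ($O{\left(r,y \right)} = \frac{\frac{1}{r} + y}{y - 4} = \frac{y + \frac{1}{r}}{-4 + y}$)
$\left(\frac{1}{\left(-5 + O{\left(3,-1 \right)}\right) \left(-1\right) + 1}\right)^{3} = \left(\frac{1}{\left(-5 + \frac{1 + 3 \left(-1\right)}{3 \left(-4 - 1\right)}\right) \left(-1\right) + 1}\right)^{3} = \left(\frac{1}{\left(-5 + \frac{1 - 3}{3 \left(-5\right)}\right) \left(-1\right) + 1}\right)^{3} = \left(\frac{1}{\left(-5 + \frac{1}{3} \left(- \frac{1}{5}\right) \left(-2\right)\right) \left(-1\right) + 1}\right)^{3} = \left(\frac{1}{\left(-5 + \frac{2}{15}\right) \left(-1\right) + 1}\right)^{3} = \left(\frac{1}{\left(- \frac{73}{15}\right) \left(-1\right) + 1}\right)^{3} = \left(\frac{1}{\frac{73}{15} + 1}\right)^{3} = \left(\frac{1}{\frac{88}{15}}\right)^{3} = \left(\frac{15}{88}\right)^{3} = \frac{3375}{681472}$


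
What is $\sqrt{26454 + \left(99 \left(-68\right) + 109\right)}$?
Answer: $\sqrt{19831} \approx 140.82$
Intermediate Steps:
$\sqrt{26454 + \left(99 \left(-68\right) + 109\right)} = \sqrt{26454 + \left(-6732 + 109\right)} = \sqrt{26454 - 6623} = \sqrt{19831}$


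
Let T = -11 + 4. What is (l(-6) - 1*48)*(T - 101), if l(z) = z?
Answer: 5832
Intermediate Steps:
T = -7
(l(-6) - 1*48)*(T - 101) = (-6 - 1*48)*(-7 - 101) = (-6 - 48)*(-108) = -54*(-108) = 5832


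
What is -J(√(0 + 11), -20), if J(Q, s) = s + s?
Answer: 40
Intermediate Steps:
J(Q, s) = 2*s
-J(√(0 + 11), -20) = -2*(-20) = -1*(-40) = 40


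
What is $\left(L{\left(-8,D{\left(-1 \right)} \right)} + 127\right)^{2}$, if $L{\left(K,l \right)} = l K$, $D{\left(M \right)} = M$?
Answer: $18225$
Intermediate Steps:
$L{\left(K,l \right)} = K l$
$\left(L{\left(-8,D{\left(-1 \right)} \right)} + 127\right)^{2} = \left(\left(-8\right) \left(-1\right) + 127\right)^{2} = \left(8 + 127\right)^{2} = 135^{2} = 18225$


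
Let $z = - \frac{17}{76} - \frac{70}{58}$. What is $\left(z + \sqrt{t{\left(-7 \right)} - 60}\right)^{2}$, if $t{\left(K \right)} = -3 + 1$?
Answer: $\frac{\left(3153 - 2204 i \sqrt{62}\right)^{2}}{4857616} \approx -59.953 - 22.529 i$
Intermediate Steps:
$t{\left(K \right)} = -2$
$z = - \frac{3153}{2204}$ ($z = \left(-17\right) \frac{1}{76} - \frac{35}{29} = - \frac{17}{76} - \frac{35}{29} = - \frac{3153}{2204} \approx -1.4306$)
$\left(z + \sqrt{t{\left(-7 \right)} - 60}\right)^{2} = \left(- \frac{3153}{2204} + \sqrt{-2 - 60}\right)^{2} = \left(- \frac{3153}{2204} + \sqrt{-62}\right)^{2} = \left(- \frac{3153}{2204} + i \sqrt{62}\right)^{2}$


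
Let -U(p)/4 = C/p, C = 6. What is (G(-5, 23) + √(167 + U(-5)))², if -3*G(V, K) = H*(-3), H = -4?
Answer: (20 - √4295)²/25 ≈ 82.942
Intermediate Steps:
G(V, K) = -4 (G(V, K) = -(-4)*(-3)/3 = -⅓*12 = -4)
U(p) = -24/p
(G(-5, 23) + √(167 + U(-5)))² = (-4 + √(167 - 24/(-5)))² = (-4 + √(167 - 24*(-⅕)))² = (-4 + √(167 + 24/5))² = (-4 + √(859/5))² = (-4 + √4295/5)²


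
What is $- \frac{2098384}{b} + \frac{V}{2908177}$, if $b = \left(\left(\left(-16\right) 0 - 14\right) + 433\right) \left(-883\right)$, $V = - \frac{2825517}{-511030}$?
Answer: $\frac{3118547355468530149}{549847124343776870} \approx 5.6717$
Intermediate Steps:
$V = \frac{2825517}{511030}$ ($V = \left(-2825517\right) \left(- \frac{1}{511030}\right) = \frac{2825517}{511030} \approx 5.5291$)
$b = -369977$ ($b = \left(\left(0 - 14\right) + 433\right) \left(-883\right) = \left(-14 + 433\right) \left(-883\right) = 419 \left(-883\right) = -369977$)
$- \frac{2098384}{b} + \frac{V}{2908177} = - \frac{2098384}{-369977} + \frac{2825517}{511030 \cdot 2908177} = \left(-2098384\right) \left(- \frac{1}{369977}\right) + \frac{2825517}{511030} \cdot \frac{1}{2908177} = \frac{2098384}{369977} + \frac{2825517}{1486165692310} = \frac{3118547355468530149}{549847124343776870}$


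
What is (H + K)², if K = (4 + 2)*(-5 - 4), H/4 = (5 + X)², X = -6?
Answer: 2500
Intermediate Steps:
H = 4 (H = 4*(5 - 6)² = 4*(-1)² = 4*1 = 4)
K = -54 (K = 6*(-9) = -54)
(H + K)² = (4 - 54)² = (-50)² = 2500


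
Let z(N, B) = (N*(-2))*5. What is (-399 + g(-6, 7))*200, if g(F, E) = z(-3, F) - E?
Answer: -75200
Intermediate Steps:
z(N, B) = -10*N (z(N, B) = -2*N*5 = -10*N)
g(F, E) = 30 - E (g(F, E) = -10*(-3) - E = 30 - E)
(-399 + g(-6, 7))*200 = (-399 + (30 - 1*7))*200 = (-399 + (30 - 7))*200 = (-399 + 23)*200 = -376*200 = -75200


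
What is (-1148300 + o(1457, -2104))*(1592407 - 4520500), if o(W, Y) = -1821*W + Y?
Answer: 11137297462893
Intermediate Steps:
o(W, Y) = Y - 1821*W
(-1148300 + o(1457, -2104))*(1592407 - 4520500) = (-1148300 + (-2104 - 1821*1457))*(1592407 - 4520500) = (-1148300 + (-2104 - 2653197))*(-2928093) = (-1148300 - 2655301)*(-2928093) = -3803601*(-2928093) = 11137297462893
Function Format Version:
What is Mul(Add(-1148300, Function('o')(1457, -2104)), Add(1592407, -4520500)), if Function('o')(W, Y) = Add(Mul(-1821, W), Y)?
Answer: 11137297462893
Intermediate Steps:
Function('o')(W, Y) = Add(Y, Mul(-1821, W))
Mul(Add(-1148300, Function('o')(1457, -2104)), Add(1592407, -4520500)) = Mul(Add(-1148300, Add(-2104, Mul(-1821, 1457))), Add(1592407, -4520500)) = Mul(Add(-1148300, Add(-2104, -2653197)), -2928093) = Mul(Add(-1148300, -2655301), -2928093) = Mul(-3803601, -2928093) = 11137297462893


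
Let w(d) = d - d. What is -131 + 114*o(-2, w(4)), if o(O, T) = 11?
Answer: 1123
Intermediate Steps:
w(d) = 0
-131 + 114*o(-2, w(4)) = -131 + 114*11 = -131 + 1254 = 1123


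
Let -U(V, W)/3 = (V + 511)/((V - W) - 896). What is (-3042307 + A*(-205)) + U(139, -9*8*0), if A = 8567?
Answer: -3632494344/757 ≈ -4.7985e+6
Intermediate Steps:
U(V, W) = -3*(511 + V)/(-896 + V - W) (U(V, W) = -3*(V + 511)/((V - W) - 896) = -3*(511 + V)/(-896 + V - W))
(-3042307 + A*(-205)) + U(139, -9*8*0) = (-3042307 + 8567*(-205)) + 3*(511 + 139)/(896 - 9*8*0 - 1*139) = (-3042307 - 1756235) + 3*650/(896 - 72*0 - 139) = -4798542 + 3*650/(896 + 0 - 139) = -4798542 + 3*650/757 = -4798542 + 3*(1/757)*650 = -4798542 + 1950/757 = -3632494344/757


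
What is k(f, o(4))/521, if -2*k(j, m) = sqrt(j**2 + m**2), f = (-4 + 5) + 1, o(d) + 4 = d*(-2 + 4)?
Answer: -sqrt(5)/521 ≈ -0.0042919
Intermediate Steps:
o(d) = -4 + 2*d (o(d) = -4 + d*(-2 + 4) = -4 + d*2 = -4 + 2*d)
f = 2 (f = 1 + 1 = 2)
k(j, m) = -sqrt(j**2 + m**2)/2
k(f, o(4))/521 = -sqrt(2**2 + (-4 + 2*4)**2)/2/521 = -sqrt(4 + (-4 + 8)**2)/2*(1/521) = -sqrt(4 + 4**2)/2*(1/521) = -sqrt(4 + 16)/2*(1/521) = -sqrt(5)*(1/521) = -sqrt(5)/521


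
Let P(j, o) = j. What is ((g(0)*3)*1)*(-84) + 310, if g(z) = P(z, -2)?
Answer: 310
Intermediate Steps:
g(z) = z
((g(0)*3)*1)*(-84) + 310 = ((0*3)*1)*(-84) + 310 = (0*1)*(-84) + 310 = 0*(-84) + 310 = 0 + 310 = 310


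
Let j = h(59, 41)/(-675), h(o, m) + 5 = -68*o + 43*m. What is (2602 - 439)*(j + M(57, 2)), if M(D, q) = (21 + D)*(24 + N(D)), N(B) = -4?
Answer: 760838134/225 ≈ 3.3815e+6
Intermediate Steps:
h(o, m) = -5 - 68*o + 43*m (h(o, m) = -5 + (-68*o + 43*m) = -5 - 68*o + 43*m)
M(D, q) = 420 + 20*D (M(D, q) = (21 + D)*(24 - 4) = (21 + D)*20 = 420 + 20*D)
j = 2254/675 (j = (-5 - 68*59 + 43*41)/(-675) = (-5 - 4012 + 1763)*(-1/675) = -2254*(-1/675) = 2254/675 ≈ 3.3393)
(2602 - 439)*(j + M(57, 2)) = (2602 - 439)*(2254/675 + (420 + 20*57)) = 2163*(2254/675 + (420 + 1140)) = 2163*(2254/675 + 1560) = 2163*(1055254/675) = 760838134/225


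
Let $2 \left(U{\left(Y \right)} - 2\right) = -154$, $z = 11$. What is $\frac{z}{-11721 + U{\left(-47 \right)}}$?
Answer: $- \frac{11}{11796} \approx -0.00093252$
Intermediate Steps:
$U{\left(Y \right)} = -75$ ($U{\left(Y \right)} = 2 + \frac{1}{2} \left(-154\right) = 2 - 77 = -75$)
$\frac{z}{-11721 + U{\left(-47 \right)}} = \frac{1}{-11721 - 75} \cdot 11 = \frac{1}{-11796} \cdot 11 = \left(- \frac{1}{11796}\right) 11 = - \frac{11}{11796}$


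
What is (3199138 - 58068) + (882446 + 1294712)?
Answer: 5318228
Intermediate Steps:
(3199138 - 58068) + (882446 + 1294712) = 3141070 + 2177158 = 5318228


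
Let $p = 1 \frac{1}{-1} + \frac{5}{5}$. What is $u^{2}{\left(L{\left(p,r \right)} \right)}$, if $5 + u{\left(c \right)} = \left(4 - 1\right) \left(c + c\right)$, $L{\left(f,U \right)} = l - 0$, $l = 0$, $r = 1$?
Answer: $25$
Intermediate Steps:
$p = 0$ ($p = 1 \left(-1\right) + 5 \cdot \frac{1}{5} = -1 + 1 = 0$)
$L{\left(f,U \right)} = 0$ ($L{\left(f,U \right)} = 0 - 0 = 0 + 0 = 0$)
$u{\left(c \right)} = -5 + 6 c$ ($u{\left(c \right)} = -5 + \left(4 - 1\right) \left(c + c\right) = -5 + 3 \cdot 2 c = -5 + 6 c$)
$u^{2}{\left(L{\left(p,r \right)} \right)} = \left(-5 + 6 \cdot 0\right)^{2} = \left(-5 + 0\right)^{2} = \left(-5\right)^{2} = 25$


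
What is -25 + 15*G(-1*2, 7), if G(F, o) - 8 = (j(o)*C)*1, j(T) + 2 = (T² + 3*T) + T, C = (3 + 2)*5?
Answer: 28220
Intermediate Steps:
C = 25 (C = 5*5 = 25)
j(T) = -2 + T² + 4*T (j(T) = -2 + ((T² + 3*T) + T) = -2 + (T² + 4*T) = -2 + T² + 4*T)
G(F, o) = -42 + 25*o² + 100*o (G(F, o) = 8 + ((-2 + o² + 4*o)*25)*1 = 8 + (-50 + 25*o² + 100*o)*1 = 8 + (-50 + 25*o² + 100*o) = -42 + 25*o² + 100*o)
-25 + 15*G(-1*2, 7) = -25 + 15*(-42 + 25*7² + 100*7) = -25 + 15*(-42 + 25*49 + 700) = -25 + 15*(-42 + 1225 + 700) = -25 + 15*1883 = -25 + 28245 = 28220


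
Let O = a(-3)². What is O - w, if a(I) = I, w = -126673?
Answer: 126682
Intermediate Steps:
O = 9 (O = (-3)² = 9)
O - w = 9 - 1*(-126673) = 9 + 126673 = 126682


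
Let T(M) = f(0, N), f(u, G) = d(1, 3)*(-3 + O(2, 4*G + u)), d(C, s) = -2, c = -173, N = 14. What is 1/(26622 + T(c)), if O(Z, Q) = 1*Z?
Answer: 1/26624 ≈ 3.7560e-5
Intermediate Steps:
O(Z, Q) = Z
f(u, G) = 2 (f(u, G) = -2*(-3 + 2) = -2*(-1) = 2)
T(M) = 2
1/(26622 + T(c)) = 1/(26622 + 2) = 1/26624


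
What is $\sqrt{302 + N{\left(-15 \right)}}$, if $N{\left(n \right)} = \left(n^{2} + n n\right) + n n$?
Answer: $\sqrt{977} \approx 31.257$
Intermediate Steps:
$N{\left(n \right)} = 3 n^{2}$ ($N{\left(n \right)} = \left(n^{2} + n^{2}\right) + n^{2} = 2 n^{2} + n^{2} = 3 n^{2}$)
$\sqrt{302 + N{\left(-15 \right)}} = \sqrt{302 + 3 \left(-15\right)^{2}} = \sqrt{302 + 3 \cdot 225} = \sqrt{302 + 675} = \sqrt{977}$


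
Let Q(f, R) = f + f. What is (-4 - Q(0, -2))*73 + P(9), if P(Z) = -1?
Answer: -293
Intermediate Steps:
Q(f, R) = 2*f
(-4 - Q(0, -2))*73 + P(9) = (-4 - 2*0)*73 - 1 = (-4 - 1*0)*73 - 1 = (-4 + 0)*73 - 1 = -4*73 - 1 = -292 - 1 = -293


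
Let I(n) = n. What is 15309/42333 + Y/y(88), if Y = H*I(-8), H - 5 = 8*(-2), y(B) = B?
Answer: 19214/14111 ≈ 1.3616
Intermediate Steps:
H = -11 (H = 5 + 8*(-2) = 5 - 16 = -11)
Y = 88 (Y = -11*(-8) = 88)
15309/42333 + Y/y(88) = 15309/42333 + 88/88 = 15309*(1/42333) + 88*(1/88) = 5103/14111 + 1 = 19214/14111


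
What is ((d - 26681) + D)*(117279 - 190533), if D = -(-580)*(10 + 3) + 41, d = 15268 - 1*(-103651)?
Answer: -7312141026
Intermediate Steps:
d = 118919 (d = 15268 + 103651 = 118919)
D = 7581 (D = -(-580)*13 + 41 = -145*(-52) + 41 = 7540 + 41 = 7581)
((d - 26681) + D)*(117279 - 190533) = ((118919 - 26681) + 7581)*(117279 - 190533) = (92238 + 7581)*(-73254) = 99819*(-73254) = -7312141026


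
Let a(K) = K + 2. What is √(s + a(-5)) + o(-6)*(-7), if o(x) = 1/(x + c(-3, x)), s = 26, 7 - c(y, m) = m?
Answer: -1 + √23 ≈ 3.7958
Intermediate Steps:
c(y, m) = 7 - m
a(K) = 2 + K
o(x) = ⅐ (o(x) = 1/(x + (7 - x)) = 1/7 = ⅐)
√(s + a(-5)) + o(-6)*(-7) = √(26 + (2 - 5)) + (⅐)*(-7) = √(26 - 3) - 1 = √23 - 1 = -1 + √23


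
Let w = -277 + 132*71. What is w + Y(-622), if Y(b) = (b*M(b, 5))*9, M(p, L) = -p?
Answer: -3472861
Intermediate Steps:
w = 9095 (w = -277 + 9372 = 9095)
Y(b) = -9*b² (Y(b) = (b*(-b))*9 = -b²*9 = -9*b²)
w + Y(-622) = 9095 - 9*(-622)² = 9095 - 9*386884 = 9095 - 3481956 = -3472861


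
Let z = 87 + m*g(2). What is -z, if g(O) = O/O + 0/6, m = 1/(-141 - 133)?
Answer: -23837/274 ≈ -86.996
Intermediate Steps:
m = -1/274 (m = 1/(-274) = -1/274 ≈ -0.0036496)
g(O) = 1 (g(O) = 1 + 0*(⅙) = 1 + 0 = 1)
z = 23837/274 (z = 87 - 1/274*1 = 87 - 1/274 = 23837/274 ≈ 86.996)
-z = -1*23837/274 = -23837/274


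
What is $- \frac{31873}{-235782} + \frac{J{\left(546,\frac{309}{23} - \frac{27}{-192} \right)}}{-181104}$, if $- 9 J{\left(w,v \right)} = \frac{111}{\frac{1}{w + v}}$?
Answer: $\frac{1815358908089}{10475994203136} \approx 0.17329$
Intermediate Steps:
$J{\left(w,v \right)} = - \frac{37 v}{3} - \frac{37 w}{3}$ ($J{\left(w,v \right)} = - \frac{111 \frac{1}{\frac{1}{w + v}}}{9} = - \frac{111 \frac{1}{\frac{1}{v + w}}}{9} = - \frac{111 \left(v + w\right)}{9} = - \frac{111 v + 111 w}{9} = - \frac{37 v}{3} - \frac{37 w}{3}$)
$- \frac{31873}{-235782} + \frac{J{\left(546,\frac{309}{23} - \frac{27}{-192} \right)}}{-181104} = - \frac{31873}{-235782} + \frac{- \frac{37 \left(\frac{309}{23} - \frac{27}{-192}\right)}{3} - 6734}{-181104} = \left(-31873\right) \left(- \frac{1}{235782}\right) + \left(- \frac{37 \left(309 \cdot \frac{1}{23} - - \frac{9}{64}\right)}{3} - 6734\right) \left(- \frac{1}{181104}\right) = \frac{31873}{235782} + \left(- \frac{37 \left(\frac{309}{23} + \frac{9}{64}\right)}{3} - 6734\right) \left(- \frac{1}{181104}\right) = \frac{31873}{235782} + \left(\left(- \frac{37}{3}\right) \frac{19983}{1472} - 6734\right) \left(- \frac{1}{181104}\right) = \frac{31873}{235782} + \left(- \frac{246457}{1472} - 6734\right) \left(- \frac{1}{181104}\right) = \frac{31873}{235782} - - \frac{10158905}{266585088} = \frac{31873}{235782} + \frac{10158905}{266585088} = \frac{1815358908089}{10475994203136}$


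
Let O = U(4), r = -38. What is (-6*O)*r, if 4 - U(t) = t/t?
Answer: 684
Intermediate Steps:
U(t) = 3 (U(t) = 4 - t/t = 4 - 1*1 = 4 - 1 = 3)
O = 3
(-6*O)*r = -6*3*(-38) = -18*(-38) = 684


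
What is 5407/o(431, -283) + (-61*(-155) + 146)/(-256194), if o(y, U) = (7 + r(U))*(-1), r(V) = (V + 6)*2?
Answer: 1379989211/140138118 ≈ 9.8474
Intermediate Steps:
r(V) = 12 + 2*V (r(V) = (6 + V)*2 = 12 + 2*V)
o(y, U) = -19 - 2*U (o(y, U) = (7 + (12 + 2*U))*(-1) = (19 + 2*U)*(-1) = -19 - 2*U)
5407/o(431, -283) + (-61*(-155) + 146)/(-256194) = 5407/(-19 - 2*(-283)) + (-61*(-155) + 146)/(-256194) = 5407/(-19 + 566) + (9455 + 146)*(-1/256194) = 5407/547 + 9601*(-1/256194) = 5407*(1/547) - 9601/256194 = 5407/547 - 9601/256194 = 1379989211/140138118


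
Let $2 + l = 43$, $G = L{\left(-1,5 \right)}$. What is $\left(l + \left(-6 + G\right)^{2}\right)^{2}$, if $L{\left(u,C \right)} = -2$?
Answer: $11025$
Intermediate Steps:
$G = -2$
$l = 41$ ($l = -2 + 43 = 41$)
$\left(l + \left(-6 + G\right)^{2}\right)^{2} = \left(41 + \left(-6 - 2\right)^{2}\right)^{2} = \left(41 + \left(-8\right)^{2}\right)^{2} = \left(41 + 64\right)^{2} = 105^{2} = 11025$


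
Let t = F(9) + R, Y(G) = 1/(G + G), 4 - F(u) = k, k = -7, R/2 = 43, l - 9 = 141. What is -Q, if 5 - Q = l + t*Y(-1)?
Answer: 193/2 ≈ 96.500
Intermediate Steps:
l = 150 (l = 9 + 141 = 150)
R = 86 (R = 2*43 = 86)
F(u) = 11 (F(u) = 4 - 1*(-7) = 4 + 7 = 11)
Y(G) = 1/(2*G)
t = 97 (t = 11 + 86 = 97)
Q = -193/2 (Q = 5 - (150 + 97*((½)/(-1))) = 5 - (150 + 97*((½)*(-1))) = 5 - (150 + 97*(-½)) = 5 - (150 - 97/2) = 5 - 1*203/2 = 5 - 203/2 = -193/2 ≈ -96.500)
-Q = -1*(-193/2) = 193/2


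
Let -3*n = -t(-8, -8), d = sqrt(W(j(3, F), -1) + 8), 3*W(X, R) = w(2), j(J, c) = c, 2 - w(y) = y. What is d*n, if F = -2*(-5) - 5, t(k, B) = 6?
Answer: 4*sqrt(2) ≈ 5.6569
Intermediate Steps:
w(y) = 2 - y
F = 5 (F = 10 - 5 = 5)
W(X, R) = 0 (W(X, R) = (2 - 1*2)/3 = (2 - 2)/3 = (1/3)*0 = 0)
d = 2*sqrt(2) (d = sqrt(0 + 8) = sqrt(8) = 2*sqrt(2) ≈ 2.8284)
n = 2 (n = -(-1)*6/3 = -1/3*(-6) = 2)
d*n = (2*sqrt(2))*2 = 4*sqrt(2)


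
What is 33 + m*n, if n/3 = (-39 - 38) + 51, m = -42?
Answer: 3309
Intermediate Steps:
n = -78 (n = 3*((-39 - 38) + 51) = 3*(-77 + 51) = 3*(-26) = -78)
33 + m*n = 33 - 42*(-78) = 33 + 3276 = 3309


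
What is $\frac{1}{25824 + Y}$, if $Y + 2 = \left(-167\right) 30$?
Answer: $\frac{1}{20812} \approx 4.8049 \cdot 10^{-5}$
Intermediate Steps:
$Y = -5012$ ($Y = -2 - 5010 = -5012$)
$\frac{1}{25824 + Y} = \frac{1}{25824 - 5012} = \frac{1}{20812}$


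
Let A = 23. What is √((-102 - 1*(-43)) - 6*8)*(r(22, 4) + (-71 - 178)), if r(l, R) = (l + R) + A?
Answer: -200*I*√107 ≈ -2068.8*I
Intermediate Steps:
r(l, R) = 23 + R + l (r(l, R) = (l + R) + 23 = (R + l) + 23 = 23 + R + l)
√((-102 - 1*(-43)) - 6*8)*(r(22, 4) + (-71 - 178)) = √((-102 - 1*(-43)) - 6*8)*((23 + 4 + 22) + (-71 - 178)) = √((-102 + 43) - 48)*(49 - 249) = √(-59 - 48)*(-200) = √(-107)*(-200) = (I*√107)*(-200) = -200*I*√107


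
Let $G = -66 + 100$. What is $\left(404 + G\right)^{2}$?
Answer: $191844$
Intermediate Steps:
$G = 34$
$\left(404 + G\right)^{2} = \left(404 + 34\right)^{2} = 438^{2} = 191844$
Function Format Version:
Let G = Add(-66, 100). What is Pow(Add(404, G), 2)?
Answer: 191844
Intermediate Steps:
G = 34
Pow(Add(404, G), 2) = Pow(Add(404, 34), 2) = Pow(438, 2) = 191844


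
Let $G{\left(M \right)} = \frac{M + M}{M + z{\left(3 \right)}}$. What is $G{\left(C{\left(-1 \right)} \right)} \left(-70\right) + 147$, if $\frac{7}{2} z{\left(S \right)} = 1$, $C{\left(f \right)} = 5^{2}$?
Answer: $\frac{1519}{177} \approx 8.5819$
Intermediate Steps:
$C{\left(f \right)} = 25$
$z{\left(S \right)} = \frac{2}{7}$ ($z{\left(S \right)} = \frac{2}{7} \cdot 1 = \frac{2}{7}$)
$G{\left(M \right)} = \frac{2 M}{\frac{2}{7} + M}$ ($G{\left(M \right)} = \frac{M + M}{M + \frac{2}{7}} = \frac{2 M}{\frac{2}{7} + M}$)
$G{\left(C{\left(-1 \right)} \right)} \left(-70\right) + 147 = 14 \cdot 25 \frac{1}{2 + 7 \cdot 25} \left(-70\right) + 147 = 14 \cdot 25 \frac{1}{2 + 175} \left(-70\right) + 147 = 14 \cdot 25 \cdot \frac{1}{177} \left(-70\right) + 147 = \frac{350}{177} \left(-70\right) + 147 = - \frac{24500}{177} + 147 = \frac{1519}{177}$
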